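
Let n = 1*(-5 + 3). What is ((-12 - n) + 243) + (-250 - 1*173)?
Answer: -190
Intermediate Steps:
n = -2 (n = 1*(-2) = -2)
((-12 - n) + 243) + (-250 - 1*173) = ((-12 - 1*(-2)) + 243) + (-250 - 1*173) = ((-12 + 2) + 243) + (-250 - 173) = (-10 + 243) - 423 = 233 - 423 = -190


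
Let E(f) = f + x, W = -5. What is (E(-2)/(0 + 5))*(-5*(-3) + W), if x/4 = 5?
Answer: 36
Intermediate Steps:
x = 20 (x = 4*5 = 20)
E(f) = 20 + f (E(f) = f + 20 = 20 + f)
(E(-2)/(0 + 5))*(-5*(-3) + W) = ((20 - 2)/(0 + 5))*(-5*(-3) - 5) = (18/5)*(15 - 5) = ((⅕)*18)*10 = (18/5)*10 = 36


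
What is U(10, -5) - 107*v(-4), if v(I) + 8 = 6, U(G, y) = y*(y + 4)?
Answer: 219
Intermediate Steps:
U(G, y) = y*(4 + y)
v(I) = -2 (v(I) = -8 + 6 = -2)
U(10, -5) - 107*v(-4) = -5*(4 - 5) - 107*(-2) = -5*(-1) + 214 = 5 + 214 = 219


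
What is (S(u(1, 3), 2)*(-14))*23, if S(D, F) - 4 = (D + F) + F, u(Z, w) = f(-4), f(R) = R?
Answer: -1288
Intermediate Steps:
u(Z, w) = -4
S(D, F) = 4 + D + 2*F (S(D, F) = 4 + ((D + F) + F) = 4 + (D + 2*F) = 4 + D + 2*F)
(S(u(1, 3), 2)*(-14))*23 = ((4 - 4 + 2*2)*(-14))*23 = ((4 - 4 + 4)*(-14))*23 = (4*(-14))*23 = -56*23 = -1288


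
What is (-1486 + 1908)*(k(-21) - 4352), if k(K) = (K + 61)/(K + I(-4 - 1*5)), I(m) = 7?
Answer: -12864248/7 ≈ -1.8378e+6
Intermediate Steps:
k(K) = (61 + K)/(7 + K) (k(K) = (K + 61)/(K + 7) = (61 + K)/(7 + K))
(-1486 + 1908)*(k(-21) - 4352) = (-1486 + 1908)*((61 - 21)/(7 - 21) - 4352) = 422*(40/(-14) - 4352) = 422*(-1/14*40 - 4352) = 422*(-20/7 - 4352) = 422*(-30484/7) = -12864248/7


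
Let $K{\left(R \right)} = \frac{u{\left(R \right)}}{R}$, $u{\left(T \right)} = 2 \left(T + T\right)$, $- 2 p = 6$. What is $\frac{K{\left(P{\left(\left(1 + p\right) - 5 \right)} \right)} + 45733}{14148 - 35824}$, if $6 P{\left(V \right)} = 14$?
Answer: $- \frac{45737}{21676} \approx -2.11$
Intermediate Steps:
$p = -3$ ($p = \left(- \frac{1}{2}\right) 6 = -3$)
$P{\left(V \right)} = \frac{7}{3}$ ($P{\left(V \right)} = \frac{1}{6} \cdot 14 = \frac{7}{3}$)
$u{\left(T \right)} = 4 T$ ($u{\left(T \right)} = 2 \cdot 2 T = 4 T$)
$K{\left(R \right)} = 4$ ($K{\left(R \right)} = \frac{4 R}{R} = 4$)
$\frac{K{\left(P{\left(\left(1 + p\right) - 5 \right)} \right)} + 45733}{14148 - 35824} = \frac{4 + 45733}{14148 - 35824} = \frac{45737}{-21676} = 45737 \left(- \frac{1}{21676}\right) = - \frac{45737}{21676}$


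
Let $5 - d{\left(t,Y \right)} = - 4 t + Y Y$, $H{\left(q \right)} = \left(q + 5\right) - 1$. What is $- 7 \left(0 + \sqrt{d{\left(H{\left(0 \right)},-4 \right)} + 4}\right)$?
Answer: $-21$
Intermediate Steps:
$H{\left(q \right)} = 4 + q$ ($H{\left(q \right)} = \left(5 + q\right) - 1 = 4 + q$)
$d{\left(t,Y \right)} = 5 - Y^{2} + 4 t$ ($d{\left(t,Y \right)} = 5 - \left(- 4 t + Y Y\right) = 5 - \left(- 4 t + Y^{2}\right) = 5 - \left(Y^{2} - 4 t\right) = 5 - Y^{2} + 4 t$)
$- 7 \left(0 + \sqrt{d{\left(H{\left(0 \right)},-4 \right)} + 4}\right) = - 7 \left(0 + \sqrt{\left(5 - \left(-4\right)^{2} + 4 \left(4 + 0\right)\right) + 4}\right) = - 7 \left(0 + \sqrt{\left(5 - 16 + 4 \cdot 4\right) + 4}\right) = - 7 \left(0 + \sqrt{\left(5 - 16 + 16\right) + 4}\right) = - 7 \left(0 + \sqrt{5 + 4}\right) = - 7 \left(0 + \sqrt{9}\right) = - 7 \left(0 + 3\right) = \left(-7\right) 3 = -21$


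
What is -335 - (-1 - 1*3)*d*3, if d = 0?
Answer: -335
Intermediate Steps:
-335 - (-1 - 1*3)*d*3 = -335 - (-1 - 1*3)*0*3 = -335 - (-1 - 3)*0*3 = -335 - (-4*0)*3 = -335 - 0*3 = -335 - 1*0 = -335 + 0 = -335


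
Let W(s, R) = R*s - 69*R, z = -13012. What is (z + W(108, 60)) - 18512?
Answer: -29184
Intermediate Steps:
W(s, R) = -69*R + R*s
(z + W(108, 60)) - 18512 = (-13012 + 60*(-69 + 108)) - 18512 = (-13012 + 60*39) - 18512 = (-13012 + 2340) - 18512 = -10672 - 18512 = -29184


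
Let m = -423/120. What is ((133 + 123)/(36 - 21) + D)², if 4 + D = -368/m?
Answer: 761980816/55225 ≈ 13798.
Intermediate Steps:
m = -141/40 (m = -423*1/120 = -141/40 ≈ -3.5250)
D = 14156/141 (D = -4 - 368/(-141/40) = -4 - 368*(-40/141) = -4 + 14720/141 = 14156/141 ≈ 100.40)
((133 + 123)/(36 - 21) + D)² = ((133 + 123)/(36 - 21) + 14156/141)² = (256/15 + 14156/141)² = (27604/235)² = 761980816/55225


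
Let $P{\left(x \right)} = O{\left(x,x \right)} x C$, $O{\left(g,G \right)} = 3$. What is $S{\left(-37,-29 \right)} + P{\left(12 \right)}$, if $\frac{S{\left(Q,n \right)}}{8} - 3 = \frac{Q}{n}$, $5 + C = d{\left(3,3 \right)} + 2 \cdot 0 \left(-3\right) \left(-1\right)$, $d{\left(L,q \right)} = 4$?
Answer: $- \frac{52}{29} \approx -1.7931$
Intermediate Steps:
$C = -1$ ($C = -5 + \left(4 + 2 \cdot 0 \left(-3\right) \left(-1\right)\right) = -5 + \left(4 + 0 \left(-3\right) \left(-1\right)\right) = -5 + \left(4 + 0 \left(-1\right)\right) = -5 + \left(4 + 0\right) = -5 + 4 = -1$)
$S{\left(Q,n \right)} = 24 + \frac{8 Q}{n}$ ($S{\left(Q,n \right)} = 24 + 8 \frac{Q}{n} = 24 + \frac{8 Q}{n}$)
$P{\left(x \right)} = - 3 x$ ($P{\left(x \right)} = 3 x \left(-1\right) = - 3 x$)
$S{\left(-37,-29 \right)} + P{\left(12 \right)} = \left(24 + 8 \left(-37\right) \frac{1}{-29}\right) - 36 = \left(24 + 8 \left(-37\right) \left(- \frac{1}{29}\right)\right) - 36 = \left(24 + \frac{296}{29}\right) - 36 = \frac{992}{29} - 36 = - \frac{52}{29}$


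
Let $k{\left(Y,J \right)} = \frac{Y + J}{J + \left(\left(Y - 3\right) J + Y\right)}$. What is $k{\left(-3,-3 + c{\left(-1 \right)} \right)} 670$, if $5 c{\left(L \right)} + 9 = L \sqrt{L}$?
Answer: $- \frac{54940}{221} + \frac{1206 i}{221} \approx -248.6 + 5.457 i$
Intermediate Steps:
$c{\left(L \right)} = - \frac{9}{5} + \frac{L^{\frac{3}{2}}}{5}$ ($c{\left(L \right)} = - \frac{9}{5} + \frac{L \sqrt{L}}{5} = - \frac{9}{5} + \frac{L^{\frac{3}{2}}}{5}$)
$k{\left(Y,J \right)} = \frac{J + Y}{J + Y + J \left(-3 + Y\right)}$ ($k{\left(Y,J \right)} = \frac{J + Y}{J + \left(\left(Y - 3\right) J + Y\right)} = \frac{J + Y}{J + \left(\left(-3 + Y\right) J + Y\right)} = \frac{J + Y}{J + \left(J \left(-3 + Y\right) + Y\right)} = \frac{J + Y}{J + \left(Y + J \left(-3 + Y\right)\right)} = \frac{J + Y}{J + Y + J \left(-3 + Y\right)}$)
$k{\left(-3,-3 + c{\left(-1 \right)} \right)} 670 = \frac{\left(-3 - \left(\frac{9}{5} - \frac{\left(-1\right)^{\frac{3}{2}}}{5}\right)\right) - 3}{-3 - 2 \left(-3 - \left(\frac{9}{5} - \frac{\left(-1\right)^{\frac{3}{2}}}{5}\right)\right) + \left(-3 - \left(\frac{9}{5} - \frac{\left(-1\right)^{\frac{3}{2}}}{5}\right)\right) \left(-3\right)} 670 = \frac{\left(-3 - \left(\frac{9}{5} - \frac{\left(-1\right) i}{5}\right)\right) - 3}{-3 - 2 \left(-3 - \left(\frac{9}{5} - \frac{\left(-1\right) i}{5}\right)\right) + \left(-3 - \left(\frac{9}{5} - \frac{\left(-1\right) i}{5}\right)\right) \left(-3\right)} 670 = \frac{\left(-3 - \left(\frac{9}{5} + \frac{i}{5}\right)\right) - 3}{-3 - 2 \left(-3 - \left(\frac{9}{5} + \frac{i}{5}\right)\right) + \left(-3 - \left(\frac{9}{5} + \frac{i}{5}\right)\right) \left(-3\right)} 670 = \frac{\left(- \frac{24}{5} - \frac{i}{5}\right) - 3}{-3 - 2 \left(- \frac{24}{5} - \frac{i}{5}\right) + \left(- \frac{24}{5} - \frac{i}{5}\right) \left(-3\right)} 670 = \frac{- \frac{39}{5} - \frac{i}{5}}{-3 + \left(\frac{48}{5} + \frac{2 i}{5}\right) + \left(\frac{72}{5} + \frac{3 i}{5}\right)} 670 = \frac{- \frac{39}{5} - \frac{i}{5}}{21 + i} 670 = \frac{21 - i}{442} \left(- \frac{39}{5} - \frac{i}{5}\right) 670 = \frac{\left(21 - i\right) \left(- \frac{39}{5} - \frac{i}{5}\right)}{442} \cdot 670 = \frac{335 \left(21 - i\right) \left(- \frac{39}{5} - \frac{i}{5}\right)}{221}$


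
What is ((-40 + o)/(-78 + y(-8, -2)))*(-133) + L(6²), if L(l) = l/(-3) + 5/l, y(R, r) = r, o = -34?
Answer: -48559/360 ≈ -134.89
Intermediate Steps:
L(l) = 5/l - l/3 (L(l) = l*(-⅓) + 5/l = -l/3 + 5/l = 5/l - l/3)
((-40 + o)/(-78 + y(-8, -2)))*(-133) + L(6²) = ((-40 - 34)/(-78 - 2))*(-133) + (5/(6²) - ⅓*6²) = -74/(-80)*(-133) + (5/36 - ⅓*36) = -74*(-1/80)*(-133) + (5*(1/36) - 12) = (37/40)*(-133) + (5/36 - 12) = -4921/40 - 427/36 = -48559/360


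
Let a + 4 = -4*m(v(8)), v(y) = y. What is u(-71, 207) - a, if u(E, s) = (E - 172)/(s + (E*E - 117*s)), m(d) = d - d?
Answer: 76127/18971 ≈ 4.0128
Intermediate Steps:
m(d) = 0
a = -4 (a = -4 - 4*0 = -4 + 0 = -4)
u(E, s) = (-172 + E)/(E**2 - 116*s) (u(E, s) = (-172 + E)/(s + (E**2 - 117*s)) = (-172 + E)/(E**2 - 116*s))
u(-71, 207) - a = (-172 - 71)/((-71)**2 - 116*207) - 1*(-4) = -243/(5041 - 24012) + 4 = -243/(-18971) + 4 = -1/18971*(-243) + 4 = 243/18971 + 4 = 76127/18971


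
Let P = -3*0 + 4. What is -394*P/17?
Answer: -1576/17 ≈ -92.706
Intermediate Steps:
P = 4 (P = 0 + 4 = 4)
-394*P/17 = -1576/17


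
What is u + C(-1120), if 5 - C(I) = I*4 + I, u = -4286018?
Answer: -4280413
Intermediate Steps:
C(I) = 5 - 5*I (C(I) = 5 - (I*4 + I) = 5 - (4*I + I) = 5 - 5*I)
u + C(-1120) = -4286018 + (5 - 5*(-1120)) = -4286018 + (5 + 5600) = -4286018 + 5605 = -4280413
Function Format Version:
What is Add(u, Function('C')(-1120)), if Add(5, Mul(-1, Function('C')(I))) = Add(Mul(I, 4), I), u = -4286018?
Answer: -4280413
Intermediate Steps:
Function('C')(I) = Add(5, Mul(-5, I)) (Function('C')(I) = Add(5, Mul(-1, Add(Mul(I, 4), I))) = Add(5, Mul(-1, Add(Mul(4, I), I))) = Add(5, Mul(-1, Mul(5, I))) = Add(5, Mul(-5, I)))
Add(u, Function('C')(-1120)) = Add(-4286018, Add(5, Mul(-5, -1120))) = Add(-4286018, Add(5, 5600)) = Add(-4286018, 5605) = -4280413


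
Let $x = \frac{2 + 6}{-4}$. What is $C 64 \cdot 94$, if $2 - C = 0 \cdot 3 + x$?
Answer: $24064$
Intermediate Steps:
$x = -2$ ($x = \left(- \frac{1}{4}\right) 8 = -2$)
$C = 4$ ($C = 2 - \left(0 \cdot 3 - 2\right) = 2 - \left(0 - 2\right) = 2 - -2 = 2 + 2 = 4$)
$C 64 \cdot 94 = 4 \cdot 64 \cdot 94 = 256 \cdot 94 = 24064$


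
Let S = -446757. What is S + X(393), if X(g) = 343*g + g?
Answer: -311565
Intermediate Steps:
X(g) = 344*g
S + X(393) = -446757 + 344*393 = -446757 + 135192 = -311565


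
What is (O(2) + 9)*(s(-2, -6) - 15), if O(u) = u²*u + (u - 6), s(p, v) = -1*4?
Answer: -247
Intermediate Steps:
s(p, v) = -4
O(u) = -6 + u + u³ (O(u) = u³ + (-6 + u) = -6 + u + u³)
(O(2) + 9)*(s(-2, -6) - 15) = ((-6 + 2 + 2³) + 9)*(-4 - 15) = ((-6 + 2 + 8) + 9)*(-19) = (4 + 9)*(-19) = 13*(-19) = -247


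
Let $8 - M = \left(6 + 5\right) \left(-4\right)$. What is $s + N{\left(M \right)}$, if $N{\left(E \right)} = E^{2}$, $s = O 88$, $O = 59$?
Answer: $7896$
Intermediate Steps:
$s = 5192$ ($s = 59 \cdot 88 = 5192$)
$M = 52$ ($M = 8 - \left(6 + 5\right) \left(-4\right) = 8 - 11 \left(-4\right) = 8 - -44 = 8 + 44 = 52$)
$s + N{\left(M \right)} = 5192 + 52^{2} = 5192 + 2704 = 7896$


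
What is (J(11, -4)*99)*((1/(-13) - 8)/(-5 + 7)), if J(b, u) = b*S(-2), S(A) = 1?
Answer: -114345/26 ≈ -4397.9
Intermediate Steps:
J(b, u) = b (J(b, u) = b*1 = b)
(J(11, -4)*99)*((1/(-13) - 8)/(-5 + 7)) = (11*99)*((1/(-13) - 8)/(-5 + 7)) = 1089*((-1/13 - 8)/2) = 1089*(-105/13*1/2) = 1089*(-105/26) = -114345/26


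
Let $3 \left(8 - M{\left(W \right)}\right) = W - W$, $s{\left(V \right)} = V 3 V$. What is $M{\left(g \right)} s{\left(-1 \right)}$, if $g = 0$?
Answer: $24$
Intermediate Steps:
$s{\left(V \right)} = 3 V^{2}$ ($s{\left(V \right)} = 3 V V = 3 V^{2}$)
$M{\left(W \right)} = 8$ ($M{\left(W \right)} = 8 - \frac{W - W}{3} = 8 - 0 = 8 + 0 = 8$)
$M{\left(g \right)} s{\left(-1 \right)} = 8 \cdot 3 \left(-1\right)^{2} = 8 \cdot 3 \cdot 1 = 8 \cdot 3 = 24$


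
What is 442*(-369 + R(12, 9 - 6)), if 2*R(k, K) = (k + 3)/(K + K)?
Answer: -325091/2 ≈ -1.6255e+5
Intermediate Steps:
R(k, K) = (3 + k)/(4*K) (R(k, K) = ((k + 3)/(K + K))/2 = ((3 + k)/((2*K)))/2 = ((3 + k)*(1/(2*K)))/2 = ((3 + k)/(2*K))/2 = (3 + k)/(4*K))
442*(-369 + R(12, 9 - 6)) = 442*(-369 + (3 + 12)/(4*(9 - 6))) = 442*(-369 + (¼)*15/3) = 442*(-369 + (¼)*(⅓)*15) = 442*(-369 + 5/4) = 442*(-1471/4) = -325091/2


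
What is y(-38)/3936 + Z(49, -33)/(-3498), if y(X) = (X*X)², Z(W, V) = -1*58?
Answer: 25326507/47806 ≈ 529.78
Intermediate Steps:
Z(W, V) = -58
y(X) = X⁴ (y(X) = (X²)² = X⁴)
y(-38)/3936 + Z(49, -33)/(-3498) = (-38)⁴/3936 - 58/(-3498) = 2085136*(1/3936) - 58*(-1/3498) = 130321/246 + 29/1749 = 25326507/47806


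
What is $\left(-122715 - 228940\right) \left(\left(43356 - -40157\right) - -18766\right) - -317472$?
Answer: $-35966604273$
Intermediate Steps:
$\left(-122715 - 228940\right) \left(\left(43356 - -40157\right) - -18766\right) - -317472 = - 351655 \left(\left(43356 + 40157\right) + 18766\right) + 317472 = - 351655 \left(83513 + 18766\right) + 317472 = \left(-351655\right) 102279 + 317472 = -35966921745 + 317472 = -35966604273$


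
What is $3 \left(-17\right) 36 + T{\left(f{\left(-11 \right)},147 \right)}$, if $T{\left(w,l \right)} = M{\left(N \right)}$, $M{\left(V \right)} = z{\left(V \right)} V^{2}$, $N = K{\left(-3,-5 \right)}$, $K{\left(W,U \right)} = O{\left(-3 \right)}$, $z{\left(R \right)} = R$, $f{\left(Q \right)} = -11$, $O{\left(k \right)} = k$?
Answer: $-1863$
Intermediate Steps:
$K{\left(W,U \right)} = -3$
$N = -3$
$M{\left(V \right)} = V^{3}$ ($M{\left(V \right)} = V V^{2} = V^{3}$)
$T{\left(w,l \right)} = -27$ ($T{\left(w,l \right)} = \left(-3\right)^{3} = -27$)
$3 \left(-17\right) 36 + T{\left(f{\left(-11 \right)},147 \right)} = 3 \left(-17\right) 36 - 27 = \left(-51\right) 36 - 27 = -1836 - 27 = -1863$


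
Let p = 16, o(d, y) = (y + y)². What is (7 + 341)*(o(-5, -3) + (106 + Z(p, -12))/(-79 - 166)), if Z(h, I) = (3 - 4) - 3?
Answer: 3033864/245 ≈ 12383.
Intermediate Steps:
o(d, y) = 4*y² (o(d, y) = (2*y)² = 4*y²)
Z(h, I) = -4 (Z(h, I) = -1 - 3 = -4)
(7 + 341)*(o(-5, -3) + (106 + Z(p, -12))/(-79 - 166)) = (7 + 341)*(4*(-3)² + (106 - 4)/(-79 - 166)) = 348*(4*9 + 102/(-245)) = 348*(36 + 102*(-1/245)) = 348*(36 - 102/245) = 348*(8718/245) = 3033864/245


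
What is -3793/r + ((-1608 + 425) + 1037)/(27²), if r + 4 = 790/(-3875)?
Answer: 238052723/263898 ≈ 902.06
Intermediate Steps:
r = -3258/775 (r = -4 + 790/(-3875) = -4 + 790*(-1/3875) = -4 - 158/775 = -3258/775 ≈ -4.2039)
-3793/r + ((-1608 + 425) + 1037)/(27²) = -3793/(-3258/775) + ((-1608 + 425) + 1037)/(27²) = -3793*(-775/3258) + (-1183 + 1037)/729 = 2939575/3258 - 146*1/729 = 2939575/3258 - 146/729 = 238052723/263898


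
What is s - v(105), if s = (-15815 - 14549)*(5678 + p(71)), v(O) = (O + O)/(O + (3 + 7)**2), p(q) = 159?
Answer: -7266621430/41 ≈ -1.7723e+8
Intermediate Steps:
v(O) = 2*O/(100 + O) (v(O) = (2*O)/(O + 10**2) = (2*O)/(O + 100) = (2*O)/(100 + O) = 2*O/(100 + O))
s = -177234668 (s = (-15815 - 14549)*(5678 + 159) = -30364*5837 = -177234668)
s - v(105) = -177234668 - 2*105/(100 + 105) = -177234668 - 2*105/205 = -177234668 - 1*42/41 = -177234668 - 42/41 = -7266621430/41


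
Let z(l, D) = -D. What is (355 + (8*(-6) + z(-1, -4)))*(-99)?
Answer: -30789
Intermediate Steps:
(355 + (8*(-6) + z(-1, -4)))*(-99) = (355 + (8*(-6) - 1*(-4)))*(-99) = (355 + (-48 + 4))*(-99) = (355 - 44)*(-99) = 311*(-99) = -30789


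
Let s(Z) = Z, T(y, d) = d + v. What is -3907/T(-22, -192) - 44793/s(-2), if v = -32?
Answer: 5020723/224 ≈ 22414.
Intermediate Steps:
T(y, d) = -32 + d (T(y, d) = d - 32 = -32 + d)
-3907/T(-22, -192) - 44793/s(-2) = -3907/(-32 - 192) - 44793/(-2) = -3907/(-224) - 44793*(-½) = -3907*(-1/224) + 44793/2 = 3907/224 + 44793/2 = 5020723/224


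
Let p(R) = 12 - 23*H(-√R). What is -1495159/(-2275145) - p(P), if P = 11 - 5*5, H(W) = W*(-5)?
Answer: -25806581/2275145 + 115*I*√14 ≈ -11.343 + 430.29*I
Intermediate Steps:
H(W) = -5*W
P = -14 (P = 11 - 25 = -14)
p(R) = 12 - 115*√R (p(R) = 12 - (-115)*(-√R) = 12 - 115*√R)
-1495159/(-2275145) - p(P) = -1495159/(-2275145) - (12 - 115*I*√14) = -1495159*(-1/2275145) - (12 - 115*I*√14) = 1495159/2275145 - (12 - 115*I*√14) = 1495159/2275145 + (-12 + 115*I*√14) = -25806581/2275145 + 115*I*√14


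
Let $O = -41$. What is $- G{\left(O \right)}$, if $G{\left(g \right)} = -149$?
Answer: $149$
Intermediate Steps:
$- G{\left(O \right)} = \left(-1\right) \left(-149\right) = 149$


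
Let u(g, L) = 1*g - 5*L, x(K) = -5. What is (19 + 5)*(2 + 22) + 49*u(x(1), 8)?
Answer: -1629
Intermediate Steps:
u(g, L) = g - 5*L
(19 + 5)*(2 + 22) + 49*u(x(1), 8) = (19 + 5)*(2 + 22) + 49*(-5 - 5*8) = 24*24 + 49*(-5 - 40) = 576 + 49*(-45) = 576 - 2205 = -1629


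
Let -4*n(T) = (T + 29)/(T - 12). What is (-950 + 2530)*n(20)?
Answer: -19355/8 ≈ -2419.4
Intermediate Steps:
n(T) = -(29 + T)/(4*(-12 + T)) (n(T) = -(T + 29)/(4*(T - 12)) = -(29 + T)/(4*(-12 + T)))
(-950 + 2530)*n(20) = (-950 + 2530)*((-29 - 1*20)/(4*(-12 + 20))) = 1580*((1/4)*(-29 - 20)/8) = 1580*((1/4)*(1/8)*(-49)) = 1580*(-49/32) = -19355/8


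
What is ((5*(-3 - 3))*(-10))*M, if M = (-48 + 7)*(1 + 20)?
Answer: -258300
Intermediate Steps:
M = -861 (M = -41*21 = -861)
((5*(-3 - 3))*(-10))*M = ((5*(-3 - 3))*(-10))*(-861) = ((5*(-6))*(-10))*(-861) = -30*(-10)*(-861) = 300*(-861) = -258300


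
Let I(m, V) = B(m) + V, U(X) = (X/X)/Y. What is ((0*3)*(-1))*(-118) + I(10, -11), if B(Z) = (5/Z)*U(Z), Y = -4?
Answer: -89/8 ≈ -11.125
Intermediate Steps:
U(X) = -1/4 (U(X) = (X/X)/(-4) = 1*(-1/4) = -1/4)
B(Z) = -5/(4*Z) (B(Z) = (5/Z)*(-1/4) = -5/(4*Z))
I(m, V) = V - 5/(4*m) (I(m, V) = -5/(4*m) + V = V - 5/(4*m))
((0*3)*(-1))*(-118) + I(10, -11) = ((0*3)*(-1))*(-118) + (-11 - 5/4/10) = (0*(-1))*(-118) + (-11 - 5/4*1/10) = 0*(-118) + (-11 - 1/8) = 0 - 89/8 = -89/8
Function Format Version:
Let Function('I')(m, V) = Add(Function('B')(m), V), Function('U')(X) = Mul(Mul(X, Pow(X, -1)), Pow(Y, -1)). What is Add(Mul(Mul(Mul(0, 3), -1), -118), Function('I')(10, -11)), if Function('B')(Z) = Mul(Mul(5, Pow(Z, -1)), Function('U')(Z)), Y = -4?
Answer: Rational(-89, 8) ≈ -11.125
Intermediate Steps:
Function('U')(X) = Rational(-1, 4) (Function('U')(X) = Mul(Mul(X, Pow(X, -1)), Pow(-4, -1)) = Mul(1, Rational(-1, 4)) = Rational(-1, 4))
Function('B')(Z) = Mul(Rational(-5, 4), Pow(Z, -1)) (Function('B')(Z) = Mul(Mul(5, Pow(Z, -1)), Rational(-1, 4)) = Mul(Rational(-5, 4), Pow(Z, -1)))
Function('I')(m, V) = Add(V, Mul(Rational(-5, 4), Pow(m, -1))) (Function('I')(m, V) = Add(Mul(Rational(-5, 4), Pow(m, -1)), V) = Add(V, Mul(Rational(-5, 4), Pow(m, -1))))
Add(Mul(Mul(Mul(0, 3), -1), -118), Function('I')(10, -11)) = Add(Mul(Mul(Mul(0, 3), -1), -118), Add(-11, Mul(Rational(-5, 4), Pow(10, -1)))) = Add(Mul(Mul(0, -1), -118), Add(-11, Mul(Rational(-5, 4), Rational(1, 10)))) = Add(Mul(0, -118), Add(-11, Rational(-1, 8))) = Add(0, Rational(-89, 8)) = Rational(-89, 8)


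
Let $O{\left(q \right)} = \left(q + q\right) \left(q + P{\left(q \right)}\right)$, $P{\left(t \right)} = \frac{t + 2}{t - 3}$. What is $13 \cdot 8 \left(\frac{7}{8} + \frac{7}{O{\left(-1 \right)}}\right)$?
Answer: $\frac{1911}{5} \approx 382.2$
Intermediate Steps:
$P{\left(t \right)} = \frac{2 + t}{-3 + t}$
$O{\left(q \right)} = 2 q \left(q + \frac{2 + q}{-3 + q}\right)$ ($O{\left(q \right)} = \left(q + q\right) \left(q + \frac{2 + q}{-3 + q}\right) = 2 q \left(q + \frac{2 + q}{-3 + q}\right)$)
$13 \cdot 8 \left(\frac{7}{8} + \frac{7}{O{\left(-1 \right)}}\right) = 13 \cdot 8 \left(\frac{7}{8} + \frac{7}{2 \left(-1\right) \frac{1}{-3 - 1} \left(2 - 1 - \left(-3 - 1\right)\right)}\right) = 104 \left(7 \cdot \frac{1}{8} + \frac{7}{2 \left(-1\right) \frac{1}{-4} \left(2 - 1 - -4\right)}\right) = 104 \left(\frac{7}{8} + \frac{7}{2 \left(-1\right) \left(- \frac{1}{4}\right) \left(2 - 1 + 4\right)}\right) = 104 \left(\frac{7}{8} + \frac{7}{2 \left(-1\right) \left(- \frac{1}{4}\right) 5}\right) = 104 \left(\frac{7}{8} + \frac{7}{\frac{5}{2}}\right) = 104 \left(\frac{7}{8} + 7 \cdot \frac{2}{5}\right) = 104 \left(\frac{7}{8} + \frac{14}{5}\right) = 104 \cdot \frac{147}{40} = \frac{1911}{5}$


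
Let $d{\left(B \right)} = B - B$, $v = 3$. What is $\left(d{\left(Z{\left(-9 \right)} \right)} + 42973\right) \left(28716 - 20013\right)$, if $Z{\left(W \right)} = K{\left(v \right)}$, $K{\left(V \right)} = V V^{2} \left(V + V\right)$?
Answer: $373994019$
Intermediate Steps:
$K{\left(V \right)} = 2 V^{4}$ ($K{\left(V \right)} = V^{3} \cdot 2 V = 2 V^{4}$)
$Z{\left(W \right)} = 162$ ($Z{\left(W \right)} = 2 \cdot 3^{4} = 2 \cdot 81 = 162$)
$d{\left(B \right)} = 0$
$\left(d{\left(Z{\left(-9 \right)} \right)} + 42973\right) \left(28716 - 20013\right) = \left(0 + 42973\right) \left(28716 - 20013\right) = 42973 \cdot 8703 = 373994019$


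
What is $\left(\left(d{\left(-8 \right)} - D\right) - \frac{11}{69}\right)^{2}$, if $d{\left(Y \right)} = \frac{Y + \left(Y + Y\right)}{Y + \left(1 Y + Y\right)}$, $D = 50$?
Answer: $\frac{11505664}{4761} \approx 2416.6$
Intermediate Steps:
$d{\left(Y \right)} = 1$ ($d{\left(Y \right)} = \frac{Y + 2 Y}{Y + \left(Y + Y\right)} = \frac{3 Y}{Y + 2 Y} = \frac{3 Y}{3 Y} = 3 Y \frac{1}{3 Y} = 1$)
$\left(\left(d{\left(-8 \right)} - D\right) - \frac{11}{69}\right)^{2} = \left(\left(1 - 50\right) - \frac{11}{69}\right)^{2} = \left(-49 - \frac{11}{69}\right)^{2} = \left(- \frac{3392}{69}\right)^{2} = \frac{11505664}{4761}$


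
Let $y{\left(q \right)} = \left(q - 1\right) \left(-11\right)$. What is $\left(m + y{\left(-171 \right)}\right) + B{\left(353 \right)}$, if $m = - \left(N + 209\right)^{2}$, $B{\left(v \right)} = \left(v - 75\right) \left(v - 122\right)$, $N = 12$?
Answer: $17269$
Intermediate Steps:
$B{\left(v \right)} = \left(-122 + v\right) \left(-75 + v\right)$ ($B{\left(v \right)} = \left(-75 + v\right) \left(-122 + v\right) = \left(-122 + v\right) \left(-75 + v\right)$)
$y{\left(q \right)} = 11 - 11 q$ ($y{\left(q \right)} = \left(-1 + q\right) \left(-11\right) = 11 - 11 q$)
$m = -48841$ ($m = - \left(12 + 209\right)^{2} = - 221^{2} = \left(-1\right) 48841 = -48841$)
$\left(m + y{\left(-171 \right)}\right) + B{\left(353 \right)} = \left(-48841 + \left(11 - -1881\right)\right) + \left(9150 + 353^{2} - 69541\right) = \left(-48841 + \left(11 + 1881\right)\right) + \left(9150 + 124609 - 69541\right) = \left(-48841 + 1892\right) + 64218 = -46949 + 64218 = 17269$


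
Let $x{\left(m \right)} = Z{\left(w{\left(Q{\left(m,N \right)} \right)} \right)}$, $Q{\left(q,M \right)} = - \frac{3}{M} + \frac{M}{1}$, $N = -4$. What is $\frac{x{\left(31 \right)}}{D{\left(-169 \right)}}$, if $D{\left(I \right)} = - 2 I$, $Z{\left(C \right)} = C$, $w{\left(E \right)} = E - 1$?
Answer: $- \frac{17}{1352} \approx -0.012574$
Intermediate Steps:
$Q{\left(q,M \right)} = M - \frac{3}{M}$ ($Q{\left(q,M \right)} = - \frac{3}{M} + M 1 = - \frac{3}{M} + M = M - \frac{3}{M}$)
$w{\left(E \right)} = -1 + E$
$x{\left(m \right)} = - \frac{17}{4}$ ($x{\left(m \right)} = -1 - \left(4 + \frac{3}{-4}\right) = -1 - \frac{13}{4} = - \frac{17}{4}$)
$\frac{x{\left(31 \right)}}{D{\left(-169 \right)}} = - \frac{17}{4 \left(\left(-2\right) \left(-169\right)\right)} = - \frac{17}{4 \cdot 338} = \left(- \frac{17}{4}\right) \frac{1}{338} = - \frac{17}{1352}$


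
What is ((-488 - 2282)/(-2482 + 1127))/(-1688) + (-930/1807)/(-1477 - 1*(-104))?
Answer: -474526727/567466759964 ≈ -0.00083622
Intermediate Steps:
((-488 - 2282)/(-2482 + 1127))/(-1688) + (-930/1807)/(-1477 - 1*(-104)) = -2770/(-1355)*(-1/1688) + (-930*1/1807)/(-1477 + 104) = -2770*(-1/1355)*(-1/1688) - 930/1807/(-1373) = (554/271)*(-1/1688) - 930/1807*(-1/1373) = -277/228724 + 930/2481011 = -474526727/567466759964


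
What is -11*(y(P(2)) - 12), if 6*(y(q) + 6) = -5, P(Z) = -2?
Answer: 1243/6 ≈ 207.17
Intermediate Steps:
y(q) = -41/6 (y(q) = -6 + (⅙)*(-5) = -6 - ⅚ = -41/6)
-11*(y(P(2)) - 12) = -11*(-41/6 - 12) = -11*(-113/6) = 1243/6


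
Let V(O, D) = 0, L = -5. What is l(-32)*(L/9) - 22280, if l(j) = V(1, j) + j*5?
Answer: -199720/9 ≈ -22191.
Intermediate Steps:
l(j) = 5*j (l(j) = 0 + j*5 = 0 + 5*j = 5*j)
l(-32)*(L/9) - 22280 = (5*(-32))*(-5/9) - 22280 = -(-800)/9 - 22280 = -160*(-5/9) - 22280 = 800/9 - 22280 = -199720/9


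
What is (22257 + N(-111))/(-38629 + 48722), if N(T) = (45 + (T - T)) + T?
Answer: 22191/10093 ≈ 2.1987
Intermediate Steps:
N(T) = 45 + T (N(T) = (45 + 0) + T = 45 + T)
(22257 + N(-111))/(-38629 + 48722) = (22257 + (45 - 111))/(-38629 + 48722) = (22257 - 66)/10093 = 22191*(1/10093) = 22191/10093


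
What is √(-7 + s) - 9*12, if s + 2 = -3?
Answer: -108 + 2*I*√3 ≈ -108.0 + 3.4641*I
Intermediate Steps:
s = -5 (s = -2 - 3 = -5)
√(-7 + s) - 9*12 = √(-7 - 5) - 9*12 = √(-12) - 108 = 2*I*√3 - 108 = -108 + 2*I*√3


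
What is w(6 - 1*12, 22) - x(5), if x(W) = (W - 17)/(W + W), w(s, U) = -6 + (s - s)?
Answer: -24/5 ≈ -4.8000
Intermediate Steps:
w(s, U) = -6 (w(s, U) = -6 + 0 = -6)
x(W) = (-17 + W)/(2*W) (x(W) = (-17 + W)/((2*W)) = (-17 + W)*(1/(2*W)) = (-17 + W)/(2*W))
w(6 - 1*12, 22) - x(5) = -6 - (-17 + 5)/(2*5) = -6 - (-12)/(2*5) = -6 - 1*(-6/5) = -6 + 6/5 = -24/5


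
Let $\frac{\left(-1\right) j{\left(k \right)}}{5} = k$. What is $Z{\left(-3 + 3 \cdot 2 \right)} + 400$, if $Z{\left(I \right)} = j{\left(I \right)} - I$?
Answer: $382$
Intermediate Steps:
$j{\left(k \right)} = - 5 k$
$Z{\left(I \right)} = - 6 I$ ($Z{\left(I \right)} = - 5 I - I = - 6 I$)
$Z{\left(-3 + 3 \cdot 2 \right)} + 400 = - 6 \left(-3 + 3 \cdot 2\right) + 400 = - 6 \left(-3 + 6\right) + 400 = \left(-6\right) 3 + 400 = -18 + 400 = 382$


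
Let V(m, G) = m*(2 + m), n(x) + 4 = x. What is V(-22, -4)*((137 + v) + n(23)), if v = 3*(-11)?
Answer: 54120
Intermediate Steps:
n(x) = -4 + x
v = -33
V(-22, -4)*((137 + v) + n(23)) = (-22*(2 - 22))*((137 - 33) + (-4 + 23)) = (-22*(-20))*(104 + 19) = 440*123 = 54120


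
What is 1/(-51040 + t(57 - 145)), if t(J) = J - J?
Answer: -1/51040 ≈ -1.9592e-5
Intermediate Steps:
t(J) = 0
1/(-51040 + t(57 - 145)) = 1/(-51040 + 0) = 1/(-51040) = -1/51040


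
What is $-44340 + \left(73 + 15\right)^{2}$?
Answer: $-36596$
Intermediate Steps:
$-44340 + \left(73 + 15\right)^{2} = -44340 + 88^{2} = -44340 + 7744 = -36596$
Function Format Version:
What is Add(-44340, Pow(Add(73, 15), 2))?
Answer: -36596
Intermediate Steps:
Add(-44340, Pow(Add(73, 15), 2)) = Add(-44340, Pow(88, 2)) = Add(-44340, 7744) = -36596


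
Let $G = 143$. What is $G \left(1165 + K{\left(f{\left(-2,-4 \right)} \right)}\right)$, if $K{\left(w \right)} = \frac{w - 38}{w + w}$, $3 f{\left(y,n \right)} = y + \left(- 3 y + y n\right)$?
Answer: $\frac{663949}{4} \approx 1.6599 \cdot 10^{5}$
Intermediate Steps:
$f{\left(y,n \right)} = - \frac{2 y}{3} + \frac{n y}{3}$ ($f{\left(y,n \right)} = \frac{y + \left(- 3 y + y n\right)}{3} = \frac{y + \left(- 3 y + n y\right)}{3} = \frac{- 2 y + n y}{3} = - \frac{2 y}{3} + \frac{n y}{3}$)
$K{\left(w \right)} = \frac{-38 + w}{2 w}$
$G \left(1165 + K{\left(f{\left(-2,-4 \right)} \right)}\right) = 143 \left(1165 + \frac{-38 + \frac{1}{3} \left(-2\right) \left(-2 - 4\right)}{2 \cdot \frac{1}{3} \left(-2\right) \left(-2 - 4\right)}\right) = 143 \left(1165 + \frac{-38 + \frac{1}{3} \left(-2\right) \left(-6\right)}{2 \cdot \frac{1}{3} \left(-2\right) \left(-6\right)}\right) = 143 \left(1165 + \frac{-38 + 4}{2 \cdot 4}\right) = 143 \left(1165 + \frac{1}{2} \cdot \frac{1}{4} \left(-34\right)\right) = 143 \left(1165 - \frac{17}{4}\right) = 143 \cdot \frac{4643}{4} = \frac{663949}{4}$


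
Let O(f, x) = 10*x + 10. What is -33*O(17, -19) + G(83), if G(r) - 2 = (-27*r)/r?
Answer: 5915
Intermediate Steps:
O(f, x) = 10 + 10*x
G(r) = -25 (G(r) = 2 + (-27*r)/r = 2 - 27 = -25)
-33*O(17, -19) + G(83) = -33*(10 + 10*(-19)) - 25 = -33*(10 - 190) - 25 = -33*(-180) - 25 = 5940 - 25 = 5915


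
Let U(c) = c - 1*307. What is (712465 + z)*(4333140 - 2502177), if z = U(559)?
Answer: 1304958456471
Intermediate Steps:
U(c) = -307 + c (U(c) = c - 307 = -307 + c)
z = 252 (z = -307 + 559 = 252)
(712465 + z)*(4333140 - 2502177) = (712465 + 252)*(4333140 - 2502177) = 712717*1830963 = 1304958456471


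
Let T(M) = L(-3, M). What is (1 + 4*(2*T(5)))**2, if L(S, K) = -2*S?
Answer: 2401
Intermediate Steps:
T(M) = 6 (T(M) = -2*(-3) = 6)
(1 + 4*(2*T(5)))**2 = (1 + 4*(2*6))**2 = (1 + 4*12)**2 = (1 + 48)**2 = 49**2 = 2401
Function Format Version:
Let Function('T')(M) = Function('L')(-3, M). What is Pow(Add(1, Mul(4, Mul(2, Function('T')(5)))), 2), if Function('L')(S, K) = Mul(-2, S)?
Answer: 2401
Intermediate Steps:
Function('T')(M) = 6 (Function('T')(M) = Mul(-2, -3) = 6)
Pow(Add(1, Mul(4, Mul(2, Function('T')(5)))), 2) = Pow(Add(1, Mul(4, Mul(2, 6))), 2) = Pow(Add(1, Mul(4, 12)), 2) = Pow(Add(1, 48), 2) = Pow(49, 2) = 2401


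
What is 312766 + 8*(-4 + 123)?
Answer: 313718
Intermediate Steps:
312766 + 8*(-4 + 123) = 312766 + 8*119 = 312766 + 952 = 313718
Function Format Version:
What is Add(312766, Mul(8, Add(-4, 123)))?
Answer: 313718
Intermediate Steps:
Add(312766, Mul(8, Add(-4, 123))) = Add(312766, Mul(8, 119)) = Add(312766, 952) = 313718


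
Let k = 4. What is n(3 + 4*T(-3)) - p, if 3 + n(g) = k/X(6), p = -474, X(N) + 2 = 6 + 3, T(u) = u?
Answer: 3301/7 ≈ 471.57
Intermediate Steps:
X(N) = 7 (X(N) = -2 + (6 + 3) = -2 + 9 = 7)
n(g) = -17/7 (n(g) = -3 + 4/7 = -17/7)
n(3 + 4*T(-3)) - p = -17/7 - 1*(-474) = -17/7 + 474 = 3301/7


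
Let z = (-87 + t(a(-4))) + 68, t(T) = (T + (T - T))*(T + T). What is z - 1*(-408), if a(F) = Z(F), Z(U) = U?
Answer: 421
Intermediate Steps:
a(F) = F
t(T) = 2*T² (t(T) = (T + 0)*(2*T) = T*(2*T) = 2*T²)
z = 13 (z = (-87 + 2*(-4)²) + 68 = (-87 + 2*16) + 68 = (-87 + 32) + 68 = -55 + 68 = 13)
z - 1*(-408) = 13 - 1*(-408) = 13 + 408 = 421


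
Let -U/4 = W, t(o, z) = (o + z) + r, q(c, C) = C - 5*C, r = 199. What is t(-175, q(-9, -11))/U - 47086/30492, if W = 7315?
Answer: -319993/206910 ≈ -1.5465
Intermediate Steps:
q(c, C) = -4*C
t(o, z) = 199 + o + z (t(o, z) = (o + z) + 199 = 199 + o + z)
U = -29260 (U = -4*7315 = -29260)
t(-175, q(-9, -11))/U - 47086/30492 = (199 - 175 - 4*(-11))/(-29260) - 47086/30492 = (199 - 175 + 44)*(-1/29260) - 47086*1/30492 = 68*(-1/29260) - 23543/15246 = -17/7315 - 23543/15246 = -319993/206910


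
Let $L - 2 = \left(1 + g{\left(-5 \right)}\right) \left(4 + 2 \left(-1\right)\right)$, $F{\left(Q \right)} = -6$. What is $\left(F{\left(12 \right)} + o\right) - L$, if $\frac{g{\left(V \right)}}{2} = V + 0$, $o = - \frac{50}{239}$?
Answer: $\frac{2340}{239} \approx 9.7908$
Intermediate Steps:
$o = - \frac{50}{239}$ ($o = \left(-50\right) \frac{1}{239} = - \frac{50}{239} \approx -0.2092$)
$g{\left(V \right)} = 2 V$ ($g{\left(V \right)} = 2 \left(V + 0\right) = 2 V$)
$L = -16$ ($L = 2 + \left(1 + 2 \left(-5\right)\right) \left(4 + 2 \left(-1\right)\right) = 2 + \left(1 - 10\right) \left(4 - 2\right) = 2 - 18 = -16$)
$\left(F{\left(12 \right)} + o\right) - L = \left(-6 - \frac{50}{239}\right) - -16 = - \frac{1484}{239} + 16 = \frac{2340}{239}$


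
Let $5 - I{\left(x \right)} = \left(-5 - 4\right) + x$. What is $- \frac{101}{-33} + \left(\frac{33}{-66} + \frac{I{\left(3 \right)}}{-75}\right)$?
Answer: $\frac{3983}{1650} \approx 2.4139$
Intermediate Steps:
$I{\left(x \right)} = 14 - x$ ($I{\left(x \right)} = 5 - \left(\left(-5 - 4\right) + x\right) = 5 - \left(-9 + x\right) = 14 - x$)
$- \frac{101}{-33} + \left(\frac{33}{-66} + \frac{I{\left(3 \right)}}{-75}\right) = - \frac{101}{-33} + \left(\frac{33}{-66} + \frac{14 - 3}{-75}\right) = \left(-101\right) \left(- \frac{1}{33}\right) + \left(33 \left(- \frac{1}{66}\right) + \left(14 - 3\right) \left(- \frac{1}{75}\right)\right) = \frac{101}{33} + \left(- \frac{1}{2} + 11 \left(- \frac{1}{75}\right)\right) = \frac{101}{33} - \frac{97}{150} = \frac{3983}{1650}$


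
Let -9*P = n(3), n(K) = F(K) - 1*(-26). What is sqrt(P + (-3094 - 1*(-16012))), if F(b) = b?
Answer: sqrt(116233)/3 ≈ 113.64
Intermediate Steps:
n(K) = 26 + K (n(K) = K - 1*(-26) = K + 26 = 26 + K)
P = -29/9 (P = -(26 + 3)/9 = -1/9*29 = -29/9 ≈ -3.2222)
sqrt(P + (-3094 - 1*(-16012))) = sqrt(-29/9 + (-3094 - 1*(-16012))) = sqrt(-29/9 + (-3094 + 16012)) = sqrt(-29/9 + 12918) = sqrt(116233/9) = sqrt(116233)/3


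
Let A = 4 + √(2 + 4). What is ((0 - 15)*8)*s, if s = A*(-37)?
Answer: 17760 + 4440*√6 ≈ 28636.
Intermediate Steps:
A = 4 + √6 ≈ 6.4495
s = -148 - 37*√6 (s = (4 + √6)*(-37) = -148 - 37*√6 ≈ -238.63)
((0 - 15)*8)*s = ((0 - 15)*8)*(-148 - 37*√6) = (-15*8)*(-148 - 37*√6) = -120*(-148 - 37*√6) = 17760 + 4440*√6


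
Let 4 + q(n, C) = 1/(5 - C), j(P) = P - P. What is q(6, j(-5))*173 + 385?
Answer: -1362/5 ≈ -272.40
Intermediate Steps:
j(P) = 0
q(n, C) = -4 + 1/(5 - C)
q(6, j(-5))*173 + 385 = ((19 - 4*0)/(-5 + 0))*173 + 385 = ((19 + 0)/(-5))*173 + 385 = -⅕*19*173 + 385 = -19/5*173 + 385 = -3287/5 + 385 = -1362/5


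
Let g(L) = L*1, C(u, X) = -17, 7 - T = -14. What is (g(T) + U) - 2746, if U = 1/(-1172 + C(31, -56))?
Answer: -3240026/1189 ≈ -2725.0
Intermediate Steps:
T = 21 (T = 7 - 1*(-14) = 7 + 14 = 21)
U = -1/1189 (U = 1/(-1172 - 17) = 1/(-1189) = -1/1189 ≈ -0.00084104)
g(L) = L
(g(T) + U) - 2746 = (21 - 1/1189) - 2746 = 24968/1189 - 2746 = -3240026/1189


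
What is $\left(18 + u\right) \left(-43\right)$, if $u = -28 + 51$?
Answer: $-1763$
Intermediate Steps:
$u = 23$
$\left(18 + u\right) \left(-43\right) = \left(18 + 23\right) \left(-43\right) = 41 \left(-43\right) = -1763$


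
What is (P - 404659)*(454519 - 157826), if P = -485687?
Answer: -264159425778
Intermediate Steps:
(P - 404659)*(454519 - 157826) = (-485687 - 404659)*(454519 - 157826) = -890346*296693 = -264159425778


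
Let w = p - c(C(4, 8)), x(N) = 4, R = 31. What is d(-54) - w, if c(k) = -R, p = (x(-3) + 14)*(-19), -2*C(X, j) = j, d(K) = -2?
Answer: 309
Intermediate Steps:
C(X, j) = -j/2
p = -342 (p = (4 + 14)*(-19) = 18*(-19) = -342)
c(k) = -31 (c(k) = -1*31 = -31)
w = -311 (w = -342 - 1*(-31) = -342 + 31 = -311)
d(-54) - w = -2 - 1*(-311) = -2 + 311 = 309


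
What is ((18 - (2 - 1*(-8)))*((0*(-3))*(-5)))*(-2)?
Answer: 0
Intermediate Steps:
((18 - (2 - 1*(-8)))*((0*(-3))*(-5)))*(-2) = ((18 - (2 + 8))*(0*(-5)))*(-2) = ((18 - 1*10)*0)*(-2) = ((18 - 10)*0)*(-2) = (8*0)*(-2) = 0*(-2) = 0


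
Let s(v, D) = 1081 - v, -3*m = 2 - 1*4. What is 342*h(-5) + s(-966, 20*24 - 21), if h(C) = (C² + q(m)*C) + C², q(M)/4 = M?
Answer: 14587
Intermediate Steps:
m = ⅔ (m = -(2 - 1*4)/3 = -(2 - 4)/3 = -⅓*(-2) = ⅔ ≈ 0.66667)
q(M) = 4*M
h(C) = 2*C² + 8*C/3 (h(C) = (C² + (4*(⅔))*C) + C² = (C² + 8*C/3) + C² = 2*C² + 8*C/3)
342*h(-5) + s(-966, 20*24 - 21) = 342*((⅔)*(-5)*(4 + 3*(-5))) + (1081 - 1*(-966)) = 342*((⅔)*(-5)*(4 - 15)) + (1081 + 966) = 342*((⅔)*(-5)*(-11)) + 2047 = 342*(110/3) + 2047 = 12540 + 2047 = 14587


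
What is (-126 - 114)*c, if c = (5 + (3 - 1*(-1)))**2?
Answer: -19440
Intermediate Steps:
c = 81 (c = (5 + (3 + 1))**2 = (5 + 4)**2 = 9**2 = 81)
(-126 - 114)*c = (-126 - 114)*81 = -240*81 = -19440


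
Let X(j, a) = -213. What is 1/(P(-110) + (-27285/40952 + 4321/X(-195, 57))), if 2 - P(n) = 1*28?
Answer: -8722776/409557473 ≈ -0.021298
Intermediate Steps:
P(n) = -26 (P(n) = 2 - 28 = -26)
1/(P(-110) + (-27285/40952 + 4321/X(-195, 57))) = 1/(-26 + (-27285/40952 + 4321/(-213))) = 1/(-26 + (-27285*1/40952 + 4321*(-1/213))) = 1/(-26 + (-27285/40952 - 4321/213)) = 1/(-26 - 182765297/8722776) = 1/(-409557473/8722776) = -8722776/409557473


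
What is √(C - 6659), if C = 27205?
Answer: √20546 ≈ 143.34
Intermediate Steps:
√(C - 6659) = √(27205 - 6659) = √20546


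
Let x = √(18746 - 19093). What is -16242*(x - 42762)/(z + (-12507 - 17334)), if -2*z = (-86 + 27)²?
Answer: -1389080808/63163 + 32484*I*√347/63163 ≈ -21992.0 + 9.5801*I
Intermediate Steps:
x = I*√347 (x = √(-347) = I*√347 ≈ 18.628*I)
z = -3481/2 (z = -(-86 + 27)²/2 = -½*(-59)² = -½*3481 = -3481/2 ≈ -1740.5)
-16242*(x - 42762)/(z + (-12507 - 17334)) = -16242*(I*√347 - 42762)/(-3481/2 + (-12507 - 17334)) = -16242*(-42762 + I*√347)/(-3481/2 - 29841) = -(1389080808/63163 - 32484*I*√347/63163) = -16242*(85524/63163 - 2*I*√347/63163) = -1389080808/63163 + 32484*I*√347/63163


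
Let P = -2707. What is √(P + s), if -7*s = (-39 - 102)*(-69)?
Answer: I*√200746/7 ≈ 64.007*I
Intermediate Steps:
s = -9729/7 (s = -(-39 - 102)*(-69)/7 = -(-141)*(-69)/7 = -⅐*9729 = -9729/7 ≈ -1389.9)
√(P + s) = √(-2707 - 9729/7) = √(-28678/7) = I*√200746/7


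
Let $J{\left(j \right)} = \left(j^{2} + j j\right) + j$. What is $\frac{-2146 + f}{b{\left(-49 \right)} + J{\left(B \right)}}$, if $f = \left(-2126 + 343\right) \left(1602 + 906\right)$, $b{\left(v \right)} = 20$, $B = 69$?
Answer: $- \frac{639130}{1373} \approx -465.5$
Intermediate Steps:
$f = -4471764$ ($f = \left(-1783\right) 2508 = -4471764$)
$J{\left(j \right)} = j + 2 j^{2}$ ($J{\left(j \right)} = \left(j^{2} + j^{2}\right) + j = 2 j^{2} + j = j + 2 j^{2}$)
$\frac{-2146 + f}{b{\left(-49 \right)} + J{\left(B \right)}} = \frac{-2146 - 4471764}{20 + 69 \left(1 + 2 \cdot 69\right)} = - \frac{4473910}{20 + 69 \left(1 + 138\right)} = - \frac{4473910}{20 + 69 \cdot 139} = - \frac{4473910}{20 + 9591} = - \frac{4473910}{9611} = \left(-4473910\right) \frac{1}{9611} = - \frac{639130}{1373}$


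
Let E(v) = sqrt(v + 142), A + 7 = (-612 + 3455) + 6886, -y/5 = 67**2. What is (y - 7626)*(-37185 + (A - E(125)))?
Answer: 825839873 + 30071*sqrt(267) ≈ 8.2633e+8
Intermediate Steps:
y = -22445 (y = -5*67**2 = -5*4489 = -22445)
A = 9722 (A = -7 + ((-612 + 3455) + 6886) = -7 + (2843 + 6886) = -7 + 9729 = 9722)
E(v) = sqrt(142 + v)
(y - 7626)*(-37185 + (A - E(125))) = (-22445 - 7626)*(-37185 + (9722 - sqrt(142 + 125))) = -30071*(-37185 + (9722 - sqrt(267))) = -30071*(-27463 - sqrt(267)) = 825839873 + 30071*sqrt(267)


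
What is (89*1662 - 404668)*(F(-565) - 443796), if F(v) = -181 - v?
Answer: 113846031000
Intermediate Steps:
(89*1662 - 404668)*(F(-565) - 443796) = (89*1662 - 404668)*((-181 - 1*(-565)) - 443796) = (147918 - 404668)*((-181 + 565) - 443796) = -256750*(384 - 443796) = -256750*(-443412) = 113846031000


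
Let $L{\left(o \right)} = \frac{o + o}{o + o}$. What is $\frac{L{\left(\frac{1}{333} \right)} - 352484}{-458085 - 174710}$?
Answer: $\frac{352483}{632795} \approx 0.55703$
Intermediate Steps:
$L{\left(o \right)} = 1$ ($L{\left(o \right)} = \frac{2 o}{2 o} = 2 o \frac{1}{2 o} = 1$)
$\frac{L{\left(\frac{1}{333} \right)} - 352484}{-458085 - 174710} = \frac{1 - 352484}{-458085 - 174710} = - \frac{352483}{-632795} = \left(-352483\right) \left(- \frac{1}{632795}\right) = \frac{352483}{632795}$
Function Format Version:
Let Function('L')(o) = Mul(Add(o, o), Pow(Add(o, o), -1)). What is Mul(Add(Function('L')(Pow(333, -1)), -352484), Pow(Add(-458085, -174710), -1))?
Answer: Rational(352483, 632795) ≈ 0.55703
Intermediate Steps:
Function('L')(o) = 1 (Function('L')(o) = Mul(Mul(2, o), Pow(Mul(2, o), -1)) = Mul(Mul(2, o), Mul(Rational(1, 2), Pow(o, -1))) = 1)
Mul(Add(Function('L')(Pow(333, -1)), -352484), Pow(Add(-458085, -174710), -1)) = Mul(Add(1, -352484), Pow(Add(-458085, -174710), -1)) = Mul(-352483, Pow(-632795, -1)) = Mul(-352483, Rational(-1, 632795)) = Rational(352483, 632795)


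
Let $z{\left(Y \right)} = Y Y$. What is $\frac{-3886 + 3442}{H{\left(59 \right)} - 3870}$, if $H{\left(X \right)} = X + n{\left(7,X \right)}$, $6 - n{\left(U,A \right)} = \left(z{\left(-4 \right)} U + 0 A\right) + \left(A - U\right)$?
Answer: $\frac{148}{1323} \approx 0.11187$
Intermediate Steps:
$z{\left(Y \right)} = Y^{2}$
$n{\left(U,A \right)} = 6 - A - 15 U$ ($n{\left(U,A \right)} = 6 - \left(\left(\left(-4\right)^{2} U + 0 A\right) + \left(A - U\right)\right) = 6 - \left(\left(16 U + 0\right) + \left(A - U\right)\right) = 6 - \left(16 U + \left(A - U\right)\right) = 6 - \left(A + 15 U\right) = 6 - A - 15 U$)
$H{\left(X \right)} = -99$ ($H{\left(X \right)} = X - \left(99 + X\right) = -99$)
$\frac{-3886 + 3442}{H{\left(59 \right)} - 3870} = \frac{-3886 + 3442}{-99 - 3870} = - \frac{444}{-3969} = \left(-444\right) \left(- \frac{1}{3969}\right) = \frac{148}{1323}$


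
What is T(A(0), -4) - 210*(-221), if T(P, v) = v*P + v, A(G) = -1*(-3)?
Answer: 46394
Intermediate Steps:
A(G) = 3
T(P, v) = v + P*v (T(P, v) = P*v + v = v + P*v)
T(A(0), -4) - 210*(-221) = -4*(1 + 3) - 210*(-221) = -4*4 + 46410 = -16 + 46410 = 46394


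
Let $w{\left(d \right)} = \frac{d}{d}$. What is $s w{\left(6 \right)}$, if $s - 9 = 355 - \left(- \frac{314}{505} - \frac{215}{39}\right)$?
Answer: $\frac{7289801}{19695} \approx 370.13$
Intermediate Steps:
$w{\left(d \right)} = 1$
$s = \frac{7289801}{19695}$ ($s = 9 + \left(355 - \left(- \frac{314}{505} - \frac{215}{39}\right)\right) = 9 + \left(355 - - \frac{120821}{19695}\right) = 9 + \left(355 + \left(\frac{314}{505} + \frac{215}{39}\right)\right) = 9 + \left(355 + \frac{120821}{19695}\right) = 9 + \frac{7112546}{19695} = \frac{7289801}{19695} \approx 370.13$)
$s w{\left(6 \right)} = \frac{7289801}{19695} \cdot 1 = \frac{7289801}{19695}$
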